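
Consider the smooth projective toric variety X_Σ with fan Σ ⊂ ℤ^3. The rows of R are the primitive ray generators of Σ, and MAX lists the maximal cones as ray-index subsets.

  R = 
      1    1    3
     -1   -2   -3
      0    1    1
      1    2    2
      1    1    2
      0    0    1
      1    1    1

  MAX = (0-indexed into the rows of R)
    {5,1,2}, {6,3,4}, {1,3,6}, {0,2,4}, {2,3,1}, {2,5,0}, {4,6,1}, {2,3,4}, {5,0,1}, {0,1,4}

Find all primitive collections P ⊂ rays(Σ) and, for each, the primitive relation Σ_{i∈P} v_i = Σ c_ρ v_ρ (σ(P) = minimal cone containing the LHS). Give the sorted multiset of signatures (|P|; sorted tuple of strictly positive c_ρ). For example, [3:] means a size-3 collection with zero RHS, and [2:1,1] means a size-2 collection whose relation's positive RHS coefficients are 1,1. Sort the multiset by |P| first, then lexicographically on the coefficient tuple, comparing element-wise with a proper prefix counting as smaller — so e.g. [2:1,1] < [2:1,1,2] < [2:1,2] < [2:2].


Primitive collections (9):

  {2,6}:  v_{2} + v_{6} = v_{3} ; sig = [2:1]
  {4,5}:  v_{4} + v_{5} = v_{0} ; sig = [2:1]
  {5,6}:  v_{5} + v_{6} = v_{4} ; sig = [2:1]
  {3,5}:  v_{3} + v_{5} = v_{2} + v_{4} ; sig = [2:1,1]
  {0,3}:  v_{0} + v_{3} = v_{2} + 2·v_{4} ; sig = [2:1,2]
  {0,6}:  v_{0} + v_{6} = 2·v_{4} ; sig = [2:2]
  {1,2,4}:  v_{1} + v_{2} + v_{4} = 0 ; sig = [3:]
  {0,1,2}:  v_{0} + v_{1} + v_{2} = v_{5} ; sig = [3:1]
  {1,3,4}:  v_{1} + v_{3} + v_{4} = v_{6} ; sig = [3:1]

Hence PRS(X_Σ) =
[[2:1], [2:1], [2:1], [2:1,1], [2:1,2], [2:2], [3:], [3:1], [3:1]]


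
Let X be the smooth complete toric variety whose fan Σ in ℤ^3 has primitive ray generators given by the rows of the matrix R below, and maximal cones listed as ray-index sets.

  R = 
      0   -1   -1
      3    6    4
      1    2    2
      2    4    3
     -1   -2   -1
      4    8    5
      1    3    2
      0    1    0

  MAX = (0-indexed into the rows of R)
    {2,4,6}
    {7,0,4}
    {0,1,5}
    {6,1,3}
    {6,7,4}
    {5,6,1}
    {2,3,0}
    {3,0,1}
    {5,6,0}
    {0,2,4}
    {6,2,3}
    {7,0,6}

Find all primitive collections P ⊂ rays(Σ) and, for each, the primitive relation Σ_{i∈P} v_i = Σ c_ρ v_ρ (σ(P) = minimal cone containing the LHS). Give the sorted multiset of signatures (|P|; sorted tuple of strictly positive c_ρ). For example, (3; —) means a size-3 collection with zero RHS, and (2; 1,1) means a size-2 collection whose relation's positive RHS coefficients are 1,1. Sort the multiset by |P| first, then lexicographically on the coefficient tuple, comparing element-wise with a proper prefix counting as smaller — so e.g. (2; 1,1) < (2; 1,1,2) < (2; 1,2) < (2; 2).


Δ(Σ) — 8 vertices, 14 min non-faces:

  P={1,4}:  v_{1} + v_{4} = v_{3} ; sig = (2; 1)
  P={2,7}:  v_{2} + v_{7} = v_{6} ; sig = (2; 1)
  P={3,4}:  v_{3} + v_{4} = v_{2} ; sig = (2; 1)
  P={4,5}:  v_{4} + v_{5} = v_{1} ; sig = (2; 1)
  P={2,5}:  v_{2} + v_{5} = v_{1} + v_{3} ; sig = (2; 1,1)
  P={3,7}:  v_{3} + v_{7} = v_{0} + 2·v_{6} ; sig = (2; 1,2)
  P={1,2}:  v_{1} + v_{2} = 2·v_{3} ; sig = (2; 2)
  P={3,5}:  v_{3} + v_{5} = 2·v_{1} ; sig = (2; 2)
  P={1,7}:  v_{1} + v_{7} = 2·v_{0} + 3·v_{6} ; sig = (2; 2,3)
  P={5,7}:  v_{5} + v_{7} = 3·v_{0} + 4·v_{6} ; sig = (2; 3,4)
  P={0,4,6}:  v_{0} + v_{4} + v_{6} = 0 ; sig = (3; —)
  P={0,1,6}:  v_{0} + v_{1} + v_{6} = v_{5} ; sig = (3; 1)
  P={0,2,6}:  v_{0} + v_{2} + v_{6} = v_{3} ; sig = (3; 1)
  P={0,3,6}:  v_{0} + v_{3} + v_{6} = v_{1} ; sig = (3; 1)

Signatures (|P|; sorted positive RHS coefficients), sorted:
{ (2; 1) ×4,  (2; 1,1),  (2; 1,2),  (2; 2) ×2,  (2; 2,3),  (2; 3,4),  (3; —),  (3; 1) ×3 }


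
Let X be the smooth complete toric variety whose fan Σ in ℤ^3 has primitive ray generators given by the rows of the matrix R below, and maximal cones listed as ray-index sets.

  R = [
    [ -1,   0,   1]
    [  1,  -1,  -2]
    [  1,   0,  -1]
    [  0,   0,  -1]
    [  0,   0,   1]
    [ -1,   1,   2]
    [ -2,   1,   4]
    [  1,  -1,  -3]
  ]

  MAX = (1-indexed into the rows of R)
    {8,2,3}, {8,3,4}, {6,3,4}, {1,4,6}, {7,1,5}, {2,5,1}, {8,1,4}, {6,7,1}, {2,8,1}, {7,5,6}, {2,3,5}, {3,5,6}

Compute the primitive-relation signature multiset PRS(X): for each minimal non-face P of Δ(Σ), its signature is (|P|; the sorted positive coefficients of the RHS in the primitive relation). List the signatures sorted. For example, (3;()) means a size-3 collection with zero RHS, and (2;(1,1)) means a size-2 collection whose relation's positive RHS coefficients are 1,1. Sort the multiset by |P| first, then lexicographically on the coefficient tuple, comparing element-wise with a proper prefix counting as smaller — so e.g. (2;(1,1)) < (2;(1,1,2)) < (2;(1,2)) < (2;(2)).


11 collections generate NE(X_Σ); each relation:

  P={1,3}:  v_{1} + v_{3} = 0  ⇒ sig = (2;())
  P={2,6}:  v_{2} + v_{6} = 0  ⇒ sig = (2;())
  P={4,5}:  v_{4} + v_{5} = 0  ⇒ sig = (2;())
  P={2,4}:  v_{2} + v_{4} = v_{8}  ⇒ sig = (2;(1))
  P={5,8}:  v_{5} + v_{8} = v_{2}  ⇒ sig = (2;(1))
  P={6,8}:  v_{6} + v_{8} = v_{4}  ⇒ sig = (2;(1))
  P={7,8}:  v_{7} + v_{8} = v_{1}  ⇒ sig = (2;(1))
  P={2,7}:  v_{2} + v_{7} = v_{1} + v_{5}  ⇒ sig = (2;(1,1))
  P={3,7}:  v_{3} + v_{7} = v_{5} + v_{6}  ⇒ sig = (2;(1,1))
  P={4,7}:  v_{4} + v_{7} = v_{1} + v_{6}  ⇒ sig = (2;(1,1))
  P={1,5,6}:  v_{1} + v_{5} + v_{6} = v_{7}  ⇒ sig = (3;(1))

Hence PRS(X_Σ) =
{ (2;()) ×3,  (2;(1)) ×4,  (2;(1,1)) ×3,  (3;(1)) }


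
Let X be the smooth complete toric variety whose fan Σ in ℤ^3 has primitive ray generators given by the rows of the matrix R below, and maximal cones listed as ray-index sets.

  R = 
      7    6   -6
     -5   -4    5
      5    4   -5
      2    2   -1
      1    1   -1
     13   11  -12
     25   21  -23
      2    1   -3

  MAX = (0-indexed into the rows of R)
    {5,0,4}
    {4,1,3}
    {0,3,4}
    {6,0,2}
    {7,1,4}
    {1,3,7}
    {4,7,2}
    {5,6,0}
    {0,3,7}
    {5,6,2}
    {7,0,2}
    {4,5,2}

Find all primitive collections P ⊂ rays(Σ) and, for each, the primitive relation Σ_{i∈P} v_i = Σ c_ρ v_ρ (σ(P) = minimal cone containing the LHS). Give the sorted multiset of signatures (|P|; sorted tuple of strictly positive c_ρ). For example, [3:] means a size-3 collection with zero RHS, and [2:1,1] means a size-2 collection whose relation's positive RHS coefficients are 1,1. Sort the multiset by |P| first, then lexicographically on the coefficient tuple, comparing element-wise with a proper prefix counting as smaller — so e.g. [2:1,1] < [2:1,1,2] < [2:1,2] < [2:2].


The 14 primitive collections of Σ (r=8, n=3):

  {1,2}:  v_{1} + v_{2} = 0 — sig = [2:]
  {0,1}:  v_{0} + v_{1} = v_{3} — sig = [2:1]
  {2,3}:  v_{2} + v_{3} = v_{0} — sig = [2:1]
  {1,5}:  v_{1} + v_{5} = v_{0} + v_{4} — sig = [2:1,1]
  {1,6}:  v_{1} + v_{6} = v_{0} + v_{5} — sig = [2:1,1]
  {3,5}:  v_{3} + v_{5} = 2·v_{0} + v_{4} — sig = [2:1,2]
  {3,6}:  v_{3} + v_{6} = 2·v_{0} + v_{5} — sig = [2:1,2]
  {6,7}:  v_{6} + v_{7} = v_{0} + 4·v_{2} — sig = [2:1,4]
  {4,6}:  v_{4} + v_{6} = 2·v_{5} — sig = [2:2]
  {5,7}:  v_{5} + v_{7} = 3·v_{2} — sig = [2:3]
  {0,2,4}:  v_{0} + v_{2} + v_{4} = v_{5} — sig = [3:1]
  {0,2,5}:  v_{0} + v_{2} + v_{5} = v_{6} — sig = [3:1]
  {3,4,7}:  v_{3} + v_{4} + v_{7} = v_{2} — sig = [3:1]
  {0,4,7}:  v_{0} + v_{4} + v_{7} = 2·v_{2} — sig = [3:2]

Sorted signature multiset PRS(X):
    [2:]
    [2:1]
    [2:1]
    [2:1,1]
    [2:1,1]
    [2:1,2]
    [2:1,2]
    [2:1,4]
    [2:2]
    [2:3]
    [3:1]
    [3:1]
    [3:1]
    [3:2]


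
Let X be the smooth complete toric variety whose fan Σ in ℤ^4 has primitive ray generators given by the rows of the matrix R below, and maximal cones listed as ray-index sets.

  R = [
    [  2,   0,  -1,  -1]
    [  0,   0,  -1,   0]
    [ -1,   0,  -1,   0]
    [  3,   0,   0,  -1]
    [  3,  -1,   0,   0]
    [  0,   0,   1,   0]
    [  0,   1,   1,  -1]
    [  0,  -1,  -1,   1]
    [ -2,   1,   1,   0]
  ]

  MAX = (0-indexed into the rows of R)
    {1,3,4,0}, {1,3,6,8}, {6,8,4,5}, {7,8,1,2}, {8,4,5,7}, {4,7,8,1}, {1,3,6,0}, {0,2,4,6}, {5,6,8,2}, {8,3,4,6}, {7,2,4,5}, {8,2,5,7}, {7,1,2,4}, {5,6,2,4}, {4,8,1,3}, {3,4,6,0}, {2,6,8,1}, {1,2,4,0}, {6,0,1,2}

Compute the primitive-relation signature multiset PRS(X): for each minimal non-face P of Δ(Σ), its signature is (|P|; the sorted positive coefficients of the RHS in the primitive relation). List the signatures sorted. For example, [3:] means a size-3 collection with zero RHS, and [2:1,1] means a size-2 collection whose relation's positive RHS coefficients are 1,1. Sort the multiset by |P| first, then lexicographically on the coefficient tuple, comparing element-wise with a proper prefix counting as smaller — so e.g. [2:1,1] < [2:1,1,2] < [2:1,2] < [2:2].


|primitive collections| = 10. Relations:

  P = {1,5}:  v_{1} + v_{5} = 0  →  sig = [2:]
  P = {6,7}:  v_{6} + v_{7} = 0  →  sig = [2:]
  P = {2,3}:  v_{2} + v_{3} = v_{0}  →  sig = [2:1]
  P = {0,8}:  v_{0} + v_{8} = v_{1} + v_{6}  →  sig = [2:1,1]
  P = {3,5}:  v_{3} + v_{5} = v_{4} + v_{6}  →  sig = [2:1,1]
  P = {3,7}:  v_{3} + v_{7} = v_{1} + v_{4}  →  sig = [2:1,1]
  P = {0,5}:  v_{0} + v_{5} = v_{2} + v_{4} + v_{6}  →  sig = [2:1,1,1]
  P = {0,7}:  v_{0} + v_{7} = v_{1} + v_{2} + v_{4}  →  sig = [2:1,1,1]
  P = {2,4,8}:  v_{2} + v_{4} + v_{8} = 0  →  sig = [3:]
  P = {1,4,6}:  v_{1} + v_{4} + v_{6} = v_{3}  →  sig = [3:1]

Signatures (|P|; sorted positive RHS coefficients), sorted:
    |P|=2: 8 collections, coeffs (), (), (1), (1,1), (1,1), (1,1), (1,1,1), (1,1,1)
    |P|=3: 2 collections, coeffs (), (1)


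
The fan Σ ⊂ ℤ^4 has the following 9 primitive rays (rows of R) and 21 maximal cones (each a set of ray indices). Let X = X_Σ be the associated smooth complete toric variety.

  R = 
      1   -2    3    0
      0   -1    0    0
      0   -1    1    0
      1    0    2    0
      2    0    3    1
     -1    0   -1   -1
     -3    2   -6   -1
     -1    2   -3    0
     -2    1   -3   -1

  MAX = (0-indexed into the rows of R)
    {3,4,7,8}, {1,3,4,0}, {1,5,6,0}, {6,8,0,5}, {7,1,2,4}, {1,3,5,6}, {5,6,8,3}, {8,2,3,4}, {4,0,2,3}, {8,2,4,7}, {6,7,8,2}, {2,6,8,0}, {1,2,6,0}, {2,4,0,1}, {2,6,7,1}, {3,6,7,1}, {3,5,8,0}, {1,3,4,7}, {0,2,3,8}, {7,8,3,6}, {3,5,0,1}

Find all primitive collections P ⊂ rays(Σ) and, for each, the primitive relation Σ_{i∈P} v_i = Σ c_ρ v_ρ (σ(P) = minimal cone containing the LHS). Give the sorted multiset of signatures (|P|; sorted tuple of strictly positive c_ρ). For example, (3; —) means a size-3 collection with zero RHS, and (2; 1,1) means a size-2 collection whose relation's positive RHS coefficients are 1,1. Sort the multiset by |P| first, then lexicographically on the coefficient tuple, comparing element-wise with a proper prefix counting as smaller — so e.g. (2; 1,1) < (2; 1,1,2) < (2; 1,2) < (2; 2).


Minimal non-faces — 11 found among 9 rays, 21 max cones:

  P = {0,7}:  v_{0} + v_{7} = 0  ⇒ sig = (2; —)
  P = {4,5}:  v_{4} + v_{5} = v_{3}  ⇒ sig = (2; 1)
  P = {4,6}:  v_{4} + v_{6} = v_{7}  ⇒ sig = (2; 1)
  P = {1,8}:  v_{1} + v_{8} = v_{0} + v_{6}  ⇒ sig = (2; 1,1)
  P = {2,5}:  v_{2} + v_{5} = v_{0} + v_{8}  ⇒ sig = (2; 1,1)
  P = {5,7}:  v_{5} + v_{7} = v_{3} + v_{6}  ⇒ sig = (2; 1,1)
  P = {0,3,6}:  v_{0} + v_{3} + v_{6} = v_{5}  ⇒ sig = (3; 1)
  P = {1,2,3}:  v_{1} + v_{2} + v_{3} = v_{0}  ⇒ sig = (3; 1)
  P = {2,3,6}:  v_{2} + v_{3} + v_{6} = v_{8}  ⇒ sig = (3; 1)
  P = {0,4,8}:  v_{0} + v_{4} + v_{8} = v_{2} + v_{3}  ⇒ sig = (3; 1,1)
  P = {2,3,7}:  v_{2} + v_{3} + v_{7} = v_{4} + v_{8}  ⇒ sig = (3; 1,1)

Hence PRS(X_Σ) =
    (2; —)
    (2; 1)
    (2; 1)
    (2; 1,1)
    (2; 1,1)
    (2; 1,1)
    (3; 1)
    (3; 1)
    (3; 1)
    (3; 1,1)
    (3; 1,1)


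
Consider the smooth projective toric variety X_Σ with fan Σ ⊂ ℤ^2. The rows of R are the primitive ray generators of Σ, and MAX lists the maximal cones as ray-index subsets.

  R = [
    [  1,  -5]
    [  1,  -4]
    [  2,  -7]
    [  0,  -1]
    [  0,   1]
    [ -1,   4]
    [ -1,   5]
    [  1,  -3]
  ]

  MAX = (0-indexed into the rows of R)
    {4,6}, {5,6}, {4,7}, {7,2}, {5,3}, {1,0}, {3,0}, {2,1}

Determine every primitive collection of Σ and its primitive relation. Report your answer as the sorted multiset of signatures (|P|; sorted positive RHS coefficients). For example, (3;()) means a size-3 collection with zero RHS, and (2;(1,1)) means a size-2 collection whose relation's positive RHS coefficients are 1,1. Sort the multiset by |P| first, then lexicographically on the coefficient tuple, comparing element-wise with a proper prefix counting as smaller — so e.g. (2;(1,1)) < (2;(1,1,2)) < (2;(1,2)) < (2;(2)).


Δ(Σ) — 8 vertices, 20 min non-faces:

  • {0,6}:  v_{0} + v_{6} = 0 — sig = (2;())
  • {1,5}:  v_{1} + v_{5} = 0 — sig = (2;())
  • {3,4}:  v_{3} + v_{4} = 0 — sig = (2;())
  • {0,4}:  v_{0} + v_{4} = v_{1} — sig = (2;(1))
  • {0,5}:  v_{0} + v_{5} = v_{3} — sig = (2;(1))
  • {1,3}:  v_{1} + v_{3} = v_{0} — sig = (2;(1))
  • {1,4}:  v_{1} + v_{4} = v_{7} — sig = (2;(1))
  • {1,6}:  v_{1} + v_{6} = v_{4} — sig = (2;(1))
  • {1,7}:  v_{1} + v_{7} = v_{2} — sig = (2;(1))
  • {2,5}:  v_{2} + v_{5} = v_{7} — sig = (2;(1))
  • {3,6}:  v_{3} + v_{6} = v_{5} — sig = (2;(1))
  • {3,7}:  v_{3} + v_{7} = v_{1} — sig = (2;(1))
  • {4,5}:  v_{4} + v_{5} = v_{6} — sig = (2;(1))
  • {5,7}:  v_{5} + v_{7} = v_{4} — sig = (2;(1))
  • {2,6}:  v_{2} + v_{6} = v_{4} + v_{7} — sig = (2;(1,1))
  • {0,7}:  v_{0} + v_{7} = 2·v_{1} — sig = (2;(2))
  • {2,3}:  v_{2} + v_{3} = 2·v_{1} — sig = (2;(2))
  • {2,4}:  v_{2} + v_{4} = 2·v_{7} — sig = (2;(2))
  • {6,7}:  v_{6} + v_{7} = 2·v_{4} — sig = (2;(2))
  • {0,2}:  v_{0} + v_{2} = 3·v_{1} — sig = (2;(3))

Sorted signature multiset PRS(X):
{ (2;()) ×3,  (2;(1)) ×11,  (2;(1,1)),  (2;(2)) ×4,  (2;(3)) }


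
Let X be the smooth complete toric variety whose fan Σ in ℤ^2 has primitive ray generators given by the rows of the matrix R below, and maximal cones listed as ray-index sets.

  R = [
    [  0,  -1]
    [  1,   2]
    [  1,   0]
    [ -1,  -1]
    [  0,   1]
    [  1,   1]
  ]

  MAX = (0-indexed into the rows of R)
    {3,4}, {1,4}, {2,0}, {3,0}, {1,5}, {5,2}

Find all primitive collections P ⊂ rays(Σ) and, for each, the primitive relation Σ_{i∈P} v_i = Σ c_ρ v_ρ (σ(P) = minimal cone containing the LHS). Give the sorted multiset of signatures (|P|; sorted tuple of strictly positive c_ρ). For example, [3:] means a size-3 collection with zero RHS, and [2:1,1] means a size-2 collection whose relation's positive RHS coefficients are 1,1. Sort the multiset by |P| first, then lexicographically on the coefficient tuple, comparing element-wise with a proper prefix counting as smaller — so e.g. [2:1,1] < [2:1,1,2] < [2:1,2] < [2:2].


9 minimal non-faces of Δ(Σ) (on 6 rays):

  • {0,4}:  v_{0} + v_{4} = 0  ⇒ sig = [2:]
  • {3,5}:  v_{3} + v_{5} = 0  ⇒ sig = [2:]
  • {0,1}:  v_{0} + v_{1} = v_{5}  ⇒ sig = [2:1]
  • {0,5}:  v_{0} + v_{5} = v_{2}  ⇒ sig = [2:1]
  • {1,3}:  v_{1} + v_{3} = v_{4}  ⇒ sig = [2:1]
  • {2,3}:  v_{2} + v_{3} = v_{0}  ⇒ sig = [2:1]
  • {2,4}:  v_{2} + v_{4} = v_{5}  ⇒ sig = [2:1]
  • {4,5}:  v_{4} + v_{5} = v_{1}  ⇒ sig = [2:1]
  • {1,2}:  v_{1} + v_{2} = 2·v_{5}  ⇒ sig = [2:2]

Sorted signature multiset PRS(X):
    [2:]
    [2:]
    [2:1]
    [2:1]
    [2:1]
    [2:1]
    [2:1]
    [2:1]
    [2:2]


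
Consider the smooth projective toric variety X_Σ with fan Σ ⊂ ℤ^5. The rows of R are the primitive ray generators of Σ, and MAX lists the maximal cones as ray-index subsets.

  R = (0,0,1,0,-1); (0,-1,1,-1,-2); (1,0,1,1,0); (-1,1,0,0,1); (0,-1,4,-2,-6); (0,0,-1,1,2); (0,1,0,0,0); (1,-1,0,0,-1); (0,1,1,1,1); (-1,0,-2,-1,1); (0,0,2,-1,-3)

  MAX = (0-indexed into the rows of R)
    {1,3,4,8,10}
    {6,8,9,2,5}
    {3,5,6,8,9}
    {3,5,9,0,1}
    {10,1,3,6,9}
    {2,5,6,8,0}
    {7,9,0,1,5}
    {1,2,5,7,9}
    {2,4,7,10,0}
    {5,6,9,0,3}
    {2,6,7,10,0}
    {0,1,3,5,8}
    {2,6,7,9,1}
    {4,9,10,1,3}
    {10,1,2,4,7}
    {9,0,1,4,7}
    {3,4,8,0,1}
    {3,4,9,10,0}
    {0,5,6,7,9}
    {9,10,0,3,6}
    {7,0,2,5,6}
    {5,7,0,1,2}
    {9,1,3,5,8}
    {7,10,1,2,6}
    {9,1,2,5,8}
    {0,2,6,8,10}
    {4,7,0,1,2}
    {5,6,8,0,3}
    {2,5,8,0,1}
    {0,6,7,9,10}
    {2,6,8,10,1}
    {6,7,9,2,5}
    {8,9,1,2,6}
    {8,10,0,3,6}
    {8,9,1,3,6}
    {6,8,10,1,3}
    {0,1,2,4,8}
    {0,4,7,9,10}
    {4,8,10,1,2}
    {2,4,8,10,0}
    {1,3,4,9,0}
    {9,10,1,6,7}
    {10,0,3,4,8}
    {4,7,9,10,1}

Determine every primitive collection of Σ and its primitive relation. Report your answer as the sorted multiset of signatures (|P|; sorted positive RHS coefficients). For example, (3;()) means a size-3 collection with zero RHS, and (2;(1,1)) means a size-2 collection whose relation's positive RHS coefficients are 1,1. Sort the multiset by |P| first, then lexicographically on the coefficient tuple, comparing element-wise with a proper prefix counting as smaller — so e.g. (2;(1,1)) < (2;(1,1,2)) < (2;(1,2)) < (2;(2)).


15 minimal non-faces of Δ(Σ) (on 11 rays):

  P={3,7}:  v_{3} + v_{7} = 0 — sig = (2;())
  P={2,3}:  v_{2} + v_{3} = v_{8} — sig = (2;(1))
  P={5,10}:  v_{5} + v_{10} = v_{0} — sig = (2;(1))
  P={7,8}:  v_{7} + v_{8} = v_{2} — sig = (2;(1))
  P={4,5}:  v_{4} + v_{5} = 2·v_{0} + v_{1} — sig = (2;(1,2))
  P={4,6}:  v_{4} + v_{6} = 2·v_{10} — sig = (2;(2))
  P={0,2,9}:  v_{0} + v_{2} + v_{9} = 0 — sig = (3;())
  P={1,5,6}:  v_{1} + v_{5} + v_{6} = 0 — sig = (3;())
  P={0,1,6}:  v_{0} + v_{1} + v_{6} = v_{10} — sig = (3;(1))
  P={0,1,10}:  v_{0} + v_{1} + v_{10} = v_{4} — sig = (3;(1))
  P={0,8,9}:  v_{0} + v_{8} + v_{9} = v_{3} — sig = (3;(1))
  P={2,4,9}:  v_{2} + v_{4} + v_{9} = v_{1} + v_{10} — sig = (3;(1,1))
  P={2,9,10}:  v_{2} + v_{9} + v_{10} = v_{1} + v_{6} — sig = (3;(1,1))
  P={4,8,9}:  v_{4} + v_{8} + v_{9} = v_{1} + v_{3} + v_{10} — sig = (3;(1,1,1))
  P={8,9,10}:  v_{8} + v_{9} + v_{10} = v_{1} + v_{3} + v_{6} — sig = (3;(1,1,1))

Sorted signature multiset PRS(X):
    (2;())
    (2;(1))
    (2;(1))
    (2;(1))
    (2;(1,2))
    (2;(2))
    (3;())
    (3;())
    (3;(1))
    (3;(1))
    (3;(1))
    (3;(1,1))
    (3;(1,1))
    (3;(1,1,1))
    (3;(1,1,1))


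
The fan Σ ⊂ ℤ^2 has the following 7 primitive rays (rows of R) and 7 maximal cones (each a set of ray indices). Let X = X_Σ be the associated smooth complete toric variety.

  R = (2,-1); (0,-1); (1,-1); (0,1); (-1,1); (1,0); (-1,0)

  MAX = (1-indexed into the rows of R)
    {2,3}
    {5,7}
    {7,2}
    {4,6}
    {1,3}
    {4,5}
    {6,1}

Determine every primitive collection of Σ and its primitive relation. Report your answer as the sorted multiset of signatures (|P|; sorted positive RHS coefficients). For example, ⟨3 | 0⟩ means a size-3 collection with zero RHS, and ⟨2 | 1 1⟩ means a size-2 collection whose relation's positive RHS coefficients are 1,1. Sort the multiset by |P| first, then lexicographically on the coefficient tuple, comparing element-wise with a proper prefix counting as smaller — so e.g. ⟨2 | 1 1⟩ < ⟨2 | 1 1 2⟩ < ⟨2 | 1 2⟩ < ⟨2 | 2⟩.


Minimal non-faces — 14 found among 7 rays, 7 max cones:

  • {2,4}:  v_{2} + v_{4} = 0  so sig = ⟨2 | 0⟩
  • {3,5}:  v_{3} + v_{5} = 0  so sig = ⟨2 | 0⟩
  • {6,7}:  v_{6} + v_{7} = 0  so sig = ⟨2 | 0⟩
  • {1,5}:  v_{1} + v_{5} = v_{6}  so sig = ⟨2 | 1⟩
  • {1,7}:  v_{1} + v_{7} = v_{3}  so sig = ⟨2 | 1⟩
  • {2,5}:  v_{2} + v_{5} = v_{7}  so sig = ⟨2 | 1⟩
  • {2,6}:  v_{2} + v_{6} = v_{3}  so sig = ⟨2 | 1⟩
  • {3,4}:  v_{3} + v_{4} = v_{6}  so sig = ⟨2 | 1⟩
  • {3,6}:  v_{3} + v_{6} = v_{1}  so sig = ⟨2 | 1⟩
  • {3,7}:  v_{3} + v_{7} = v_{2}  so sig = ⟨2 | 1⟩
  • {4,7}:  v_{4} + v_{7} = v_{5}  so sig = ⟨2 | 1⟩
  • {5,6}:  v_{5} + v_{6} = v_{4}  so sig = ⟨2 | 1⟩
  • {1,2}:  v_{1} + v_{2} = 2·v_{3}  so sig = ⟨2 | 2⟩
  • {1,4}:  v_{1} + v_{4} = 2·v_{6}  so sig = ⟨2 | 2⟩

Hence PRS(X_Σ) =
    |P|=2: 14 collections, coeffs (), (), (), (1), (1), (1), (1), (1), (1), (1), (1), (1), (2), (2)


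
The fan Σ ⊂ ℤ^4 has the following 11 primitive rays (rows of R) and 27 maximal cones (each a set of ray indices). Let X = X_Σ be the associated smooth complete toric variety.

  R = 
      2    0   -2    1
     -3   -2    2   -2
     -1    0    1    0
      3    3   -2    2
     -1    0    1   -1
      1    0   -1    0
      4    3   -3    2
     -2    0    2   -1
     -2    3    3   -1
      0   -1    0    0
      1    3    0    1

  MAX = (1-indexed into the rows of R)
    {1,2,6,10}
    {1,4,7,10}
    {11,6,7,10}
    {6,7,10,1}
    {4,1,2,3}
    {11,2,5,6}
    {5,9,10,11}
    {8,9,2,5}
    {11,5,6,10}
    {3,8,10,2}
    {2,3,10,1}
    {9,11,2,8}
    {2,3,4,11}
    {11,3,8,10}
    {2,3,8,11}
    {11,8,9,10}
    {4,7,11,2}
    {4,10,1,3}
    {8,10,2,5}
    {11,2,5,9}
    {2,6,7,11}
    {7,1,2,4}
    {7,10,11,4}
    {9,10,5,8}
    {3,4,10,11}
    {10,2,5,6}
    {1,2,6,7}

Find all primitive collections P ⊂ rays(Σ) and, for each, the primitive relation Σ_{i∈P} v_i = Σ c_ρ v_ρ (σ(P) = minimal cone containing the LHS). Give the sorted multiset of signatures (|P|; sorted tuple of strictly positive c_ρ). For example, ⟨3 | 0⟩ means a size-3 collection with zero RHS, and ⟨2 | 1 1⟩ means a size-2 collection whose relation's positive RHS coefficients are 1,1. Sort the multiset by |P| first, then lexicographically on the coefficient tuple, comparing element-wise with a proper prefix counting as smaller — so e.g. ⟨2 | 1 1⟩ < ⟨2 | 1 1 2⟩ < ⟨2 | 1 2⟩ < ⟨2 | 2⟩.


22 minimal non-faces of Δ(Σ) (on 11 rays):

  P = {1,8}:  v_{1} + v_{8} = 0 ; sig = ⟨2 | 0⟩
  P = {3,6}:  v_{3} + v_{6} = 0 ; sig = ⟨2 | 0⟩
  P = {1,5}:  v_{1} + v_{5} = v_{6} ; sig = ⟨2 | 1⟩
  P = {1,11}:  v_{1} + v_{11} = v_{4} ; sig = ⟨2 | 1⟩
  P = {3,5}:  v_{3} + v_{5} = v_{8} ; sig = ⟨2 | 1⟩
  P = {3,7}:  v_{3} + v_{7} = v_{4} ; sig = ⟨2 | 1⟩
  P = {4,6}:  v_{4} + v_{6} = v_{7} ; sig = ⟨2 | 1⟩
  P = {4,8}:  v_{4} + v_{8} = v_{11} ; sig = ⟨2 | 1⟩
  P = {6,8}:  v_{6} + v_{8} = v_{5} ; sig = ⟨2 | 1⟩
  P = {1,9}:  v_{1} + v_{9} = v_{5} + v_{11} ; sig = ⟨2 | 1 1⟩
  P = {4,5}:  v_{4} + v_{5} = v_{6} + v_{11} ; sig = ⟨2 | 1 1⟩
  P = {7,8}:  v_{7} + v_{8} = v_{6} + v_{11} ; sig = ⟨2 | 1 1⟩
  P = {7,9}:  v_{7} + v_{9} = v_{5} + v_{6} + 2·v_{11} ; sig = ⟨2 | 1 1 2⟩
  P = {3,9}:  v_{3} + v_{9} = 2·v_{8} + v_{11} ; sig = ⟨2 | 1 2⟩
  P = {4,9}:  v_{4} + v_{9} = v_{5} + 2·v_{11} ; sig = ⟨2 | 1 2⟩
  P = {5,7}:  v_{5} + v_{7} = 2·v_{6} + v_{11} ; sig = ⟨2 | 1 2⟩
  P = {6,9}:  v_{6} + v_{9} = 2·v_{5} + v_{11} ; sig = ⟨2 | 1 2⟩
  P = {2,4,10}:  v_{2} + v_{4} + v_{10} = 0 ; sig = ⟨3 | 0⟩
  P = {2,7,10}:  v_{2} + v_{7} + v_{10} = v_{6} ; sig = ⟨3 | 1⟩
  P = {2,10,11}:  v_{2} + v_{10} + v_{11} = v_{8} ; sig = ⟨3 | 1⟩
  P = {5,8,11}:  v_{5} + v_{8} + v_{11} = v_{9} ; sig = ⟨3 | 1⟩
  P = {2,9,10}:  v_{2} + v_{9} + v_{10} = v_{5} + 2·v_{8} ; sig = ⟨3 | 1 2⟩

so the primitive-relation signature multiset is
    |P|=2: 17 collections, coeffs (), (), (1), (1), (1), (1), (1), (1), (1), (1,1), (1,1), (1,1), (1,1,2), (1,2), (1,2), (1,2), (1,2)
    |P|=3: 5 collections, coeffs (), (1), (1), (1), (1,2)


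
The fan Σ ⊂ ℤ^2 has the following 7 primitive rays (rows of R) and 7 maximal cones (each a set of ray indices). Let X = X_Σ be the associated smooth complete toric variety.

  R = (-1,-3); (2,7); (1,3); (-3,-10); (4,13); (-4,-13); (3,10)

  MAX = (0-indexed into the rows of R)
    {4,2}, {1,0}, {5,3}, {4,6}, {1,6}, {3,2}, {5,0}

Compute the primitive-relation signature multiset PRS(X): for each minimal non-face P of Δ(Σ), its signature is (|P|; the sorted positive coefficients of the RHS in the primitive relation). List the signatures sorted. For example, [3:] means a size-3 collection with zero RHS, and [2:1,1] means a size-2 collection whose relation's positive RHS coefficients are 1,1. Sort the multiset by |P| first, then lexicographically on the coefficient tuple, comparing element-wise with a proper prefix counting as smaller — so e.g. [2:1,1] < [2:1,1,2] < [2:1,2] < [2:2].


14 collections generate NE(X_Σ); each relation:

  {0,2}:  v_{0} + v_{2} = 0  →  sig = [2:]
  {3,6}:  v_{3} + v_{6} = 0  →  sig = [2:]
  {4,5}:  v_{4} + v_{5} = 0  →  sig = [2:]
  {0,3}:  v_{0} + v_{3} = v_{5}  →  sig = [2:1]
  {0,4}:  v_{0} + v_{4} = v_{6}  →  sig = [2:1]
  {0,6}:  v_{0} + v_{6} = v_{1}  →  sig = [2:1]
  {1,2}:  v_{1} + v_{2} = v_{6}  →  sig = [2:1]
  {1,3}:  v_{1} + v_{3} = v_{0}  →  sig = [2:1]
  {2,5}:  v_{2} + v_{5} = v_{3}  →  sig = [2:1]
  {2,6}:  v_{2} + v_{6} = v_{4}  →  sig = [2:1]
  {3,4}:  v_{3} + v_{4} = v_{2}  →  sig = [2:1]
  {5,6}:  v_{5} + v_{6} = v_{0}  →  sig = [2:1]
  {1,4}:  v_{1} + v_{4} = 2·v_{6}  →  sig = [2:2]
  {1,5}:  v_{1} + v_{5} = 2·v_{0}  →  sig = [2:2]

Hence PRS(X_Σ) =
{ [2:] ×3,  [2:1] ×9,  [2:2] ×2 }


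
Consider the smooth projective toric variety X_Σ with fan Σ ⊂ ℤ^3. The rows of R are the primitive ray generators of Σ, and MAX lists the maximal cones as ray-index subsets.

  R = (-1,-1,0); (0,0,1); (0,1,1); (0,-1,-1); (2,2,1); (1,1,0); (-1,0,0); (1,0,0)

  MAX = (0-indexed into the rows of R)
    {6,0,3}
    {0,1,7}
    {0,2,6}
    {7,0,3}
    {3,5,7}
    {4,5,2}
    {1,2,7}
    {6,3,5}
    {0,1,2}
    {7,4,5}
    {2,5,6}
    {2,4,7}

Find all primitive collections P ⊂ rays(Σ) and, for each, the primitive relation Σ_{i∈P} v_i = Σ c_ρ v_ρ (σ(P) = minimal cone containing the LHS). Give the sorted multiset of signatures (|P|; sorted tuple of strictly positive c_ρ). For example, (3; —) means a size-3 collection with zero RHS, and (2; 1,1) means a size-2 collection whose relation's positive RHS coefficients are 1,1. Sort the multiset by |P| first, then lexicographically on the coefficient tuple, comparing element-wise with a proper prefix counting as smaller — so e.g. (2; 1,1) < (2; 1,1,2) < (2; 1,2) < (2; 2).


Minimal non-faces — 12 found among 8 rays, 12 max cones:

  • {0,5}:  v_{0} + v_{5} = 0 — sig = (2; —)
  • {2,3}:  v_{2} + v_{3} = 0 — sig = (2; —)
  • {6,7}:  v_{6} + v_{7} = 0 — sig = (2; —)
  • {0,4}:  v_{0} + v_{4} = v_{2} + v_{7} — sig = (2; 1,1)
  • {1,3}:  v_{1} + v_{3} = v_{0} + v_{7} — sig = (2; 1,1)
  • {1,5}:  v_{1} + v_{5} = v_{2} + v_{7} — sig = (2; 1,1)
  • {1,6}:  v_{1} + v_{6} = v_{0} + v_{2} — sig = (2; 1,1)
  • {3,4}:  v_{3} + v_{4} = v_{5} + v_{7} — sig = (2; 1,1)
  • {4,6}:  v_{4} + v_{6} = v_{2} + v_{5} — sig = (2; 1,1)
  • {1,4}:  v_{1} + v_{4} = 2·v_{2} + 2·v_{7} — sig = (2; 2,2)
  • {0,2,7}:  v_{0} + v_{2} + v_{7} = v_{1} — sig = (3; 1)
  • {2,5,7}:  v_{2} + v_{5} + v_{7} = v_{4} — sig = (3; 1)

Sorted signature multiset PRS(X):
    |P|=2: 10 collections, coeffs (), (), (), (1,1), (1,1), (1,1), (1,1), (1,1), (1,1), (2,2)
    |P|=3: 2 collections, coeffs (1), (1)


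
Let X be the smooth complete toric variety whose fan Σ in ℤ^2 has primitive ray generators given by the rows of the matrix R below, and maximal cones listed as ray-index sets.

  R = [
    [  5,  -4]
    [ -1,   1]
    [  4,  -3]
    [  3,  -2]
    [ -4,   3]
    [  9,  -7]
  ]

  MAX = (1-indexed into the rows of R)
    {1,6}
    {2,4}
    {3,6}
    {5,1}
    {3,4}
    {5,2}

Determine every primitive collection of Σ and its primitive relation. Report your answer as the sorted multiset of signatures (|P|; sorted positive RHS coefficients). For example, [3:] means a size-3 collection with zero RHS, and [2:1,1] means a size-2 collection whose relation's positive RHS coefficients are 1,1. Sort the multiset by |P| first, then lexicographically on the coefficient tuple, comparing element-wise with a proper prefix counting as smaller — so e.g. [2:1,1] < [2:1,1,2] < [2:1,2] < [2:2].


|primitive collections| = 9. Relations:

  {3,5}:  v_{3} + v_{5} = 0  ⟹  sig = [2:]
  {1,2}:  v_{1} + v_{2} = v_{3}  ⟹  sig = [2:1]
  {1,3}:  v_{1} + v_{3} = v_{6}  ⟹  sig = [2:1]
  {2,3}:  v_{2} + v_{3} = v_{4}  ⟹  sig = [2:1]
  {4,5}:  v_{4} + v_{5} = v_{2}  ⟹  sig = [2:1]
  {5,6}:  v_{5} + v_{6} = v_{1}  ⟹  sig = [2:1]
  {1,4}:  v_{1} + v_{4} = 2·v_{3}  ⟹  sig = [2:2]
  {2,6}:  v_{2} + v_{6} = 2·v_{3}  ⟹  sig = [2:2]
  {4,6}:  v_{4} + v_{6} = 3·v_{3}  ⟹  sig = [2:3]

Hence PRS(X_Σ) =
    |P|=2: 9 collections, coeffs (), (1), (1), (1), (1), (1), (2), (2), (3)


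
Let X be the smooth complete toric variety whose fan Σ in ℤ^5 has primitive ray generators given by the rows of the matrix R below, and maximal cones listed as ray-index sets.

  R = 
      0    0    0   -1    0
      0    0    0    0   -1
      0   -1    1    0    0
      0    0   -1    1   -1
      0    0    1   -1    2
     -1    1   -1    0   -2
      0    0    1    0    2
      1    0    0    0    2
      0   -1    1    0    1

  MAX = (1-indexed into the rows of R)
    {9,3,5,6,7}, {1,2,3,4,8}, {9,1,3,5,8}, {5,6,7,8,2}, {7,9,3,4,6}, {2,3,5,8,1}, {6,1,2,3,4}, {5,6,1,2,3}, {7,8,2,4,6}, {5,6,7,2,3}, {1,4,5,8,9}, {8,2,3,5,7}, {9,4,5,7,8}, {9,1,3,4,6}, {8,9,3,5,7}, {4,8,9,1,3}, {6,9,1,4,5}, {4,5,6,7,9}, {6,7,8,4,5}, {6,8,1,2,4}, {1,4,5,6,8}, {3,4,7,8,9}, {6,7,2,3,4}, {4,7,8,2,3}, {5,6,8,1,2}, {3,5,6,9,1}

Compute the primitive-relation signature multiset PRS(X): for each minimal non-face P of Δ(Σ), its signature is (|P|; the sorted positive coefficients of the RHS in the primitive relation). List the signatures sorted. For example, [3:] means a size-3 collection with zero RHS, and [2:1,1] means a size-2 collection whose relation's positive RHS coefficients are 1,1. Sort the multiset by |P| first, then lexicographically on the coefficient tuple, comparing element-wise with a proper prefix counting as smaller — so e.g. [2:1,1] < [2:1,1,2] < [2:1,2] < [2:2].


|primitive collections| = 6. Relations:

  • {1,7}:  v_{1} + v_{7} = v_{5} — sig = [2:1]
  • {2,9}:  v_{2} + v_{9} = v_{3} — sig = [2:1]
  • {2,4,5}:  v_{2} + v_{4} + v_{5} = 0 — sig = [3:]
  • {3,6,8}:  v_{3} + v_{6} + v_{8} = 0 — sig = [3:]
  • {3,4,5}:  v_{3} + v_{4} + v_{5} = v_{9} — sig = [3:1]
  • {6,8,9}:  v_{6} + v_{8} + v_{9} = v_{4} + v_{5} — sig = [3:1,1]

so the primitive-relation signature multiset is
    [2:1]
    [2:1]
    [3:]
    [3:]
    [3:1]
    [3:1,1]


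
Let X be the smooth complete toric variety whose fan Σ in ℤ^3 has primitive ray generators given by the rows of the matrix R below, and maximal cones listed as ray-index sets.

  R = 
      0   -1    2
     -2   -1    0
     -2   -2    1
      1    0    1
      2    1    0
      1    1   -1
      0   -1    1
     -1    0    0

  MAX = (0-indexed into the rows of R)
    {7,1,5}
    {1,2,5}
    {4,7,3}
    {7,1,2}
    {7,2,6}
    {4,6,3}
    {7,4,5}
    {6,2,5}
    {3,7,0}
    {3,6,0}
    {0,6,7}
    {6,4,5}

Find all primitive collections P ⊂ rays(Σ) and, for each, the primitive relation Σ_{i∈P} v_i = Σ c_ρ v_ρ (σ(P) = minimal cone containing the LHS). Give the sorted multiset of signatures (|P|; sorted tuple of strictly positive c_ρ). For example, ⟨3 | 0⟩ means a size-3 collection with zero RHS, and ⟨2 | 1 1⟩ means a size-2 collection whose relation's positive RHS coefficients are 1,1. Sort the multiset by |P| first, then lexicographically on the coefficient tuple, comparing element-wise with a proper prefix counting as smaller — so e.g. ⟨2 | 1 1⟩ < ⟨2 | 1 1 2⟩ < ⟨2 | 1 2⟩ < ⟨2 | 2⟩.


Primitive collections (14):

  {1,4}:  v_{1} + v_{4} = 0  ⇒ sig = ⟨2 | 0⟩
  {0,5}:  v_{0} + v_{5} = v_{3}  ⇒ sig = ⟨2 | 1⟩
  {1,6}:  v_{1} + v_{6} = v_{2}  ⇒ sig = ⟨2 | 1⟩
  {2,4}:  v_{2} + v_{4} = v_{6}  ⇒ sig = ⟨2 | 1⟩
  {3,5}:  v_{3} + v_{5} = v_{4}  ⇒ sig = ⟨2 | 1⟩
  {1,3}:  v_{1} + v_{3} = v_{6} + v_{7}  ⇒ sig = ⟨2 | 1 1⟩
  {2,3}:  v_{2} + v_{3} = 2·v_{6} + v_{7}  ⇒ sig = ⟨2 | 1 2⟩
  {0,4}:  v_{0} + v_{4} = 2·v_{3}  ⇒ sig = ⟨2 | 2⟩
  {0,1}:  v_{0} + v_{1} = 2·v_{6} + 2·v_{7}  ⇒ sig = ⟨2 | 2 2⟩
  {0,2}:  v_{0} + v_{2} = 3·v_{6} + 2·v_{7}  ⇒ sig = ⟨2 | 2 3⟩
  {5,6,7}:  v_{5} + v_{6} + v_{7} = 0  ⇒ sig = ⟨3 | 0⟩
  {2,5,7}:  v_{2} + v_{5} + v_{7} = v_{1}  ⇒ sig = ⟨3 | 1⟩
  {3,6,7}:  v_{3} + v_{6} + v_{7} = v_{0}  ⇒ sig = ⟨3 | 1⟩
  {4,6,7}:  v_{4} + v_{6} + v_{7} = v_{3}  ⇒ sig = ⟨3 | 1⟩

Sorted signature multiset PRS(X):
    |P|=2: 10 collections, coeffs (), (1), (1), (1), (1), (1,1), (1,2), (2), (2,2), (2,3)
    |P|=3: 4 collections, coeffs (), (1), (1), (1)


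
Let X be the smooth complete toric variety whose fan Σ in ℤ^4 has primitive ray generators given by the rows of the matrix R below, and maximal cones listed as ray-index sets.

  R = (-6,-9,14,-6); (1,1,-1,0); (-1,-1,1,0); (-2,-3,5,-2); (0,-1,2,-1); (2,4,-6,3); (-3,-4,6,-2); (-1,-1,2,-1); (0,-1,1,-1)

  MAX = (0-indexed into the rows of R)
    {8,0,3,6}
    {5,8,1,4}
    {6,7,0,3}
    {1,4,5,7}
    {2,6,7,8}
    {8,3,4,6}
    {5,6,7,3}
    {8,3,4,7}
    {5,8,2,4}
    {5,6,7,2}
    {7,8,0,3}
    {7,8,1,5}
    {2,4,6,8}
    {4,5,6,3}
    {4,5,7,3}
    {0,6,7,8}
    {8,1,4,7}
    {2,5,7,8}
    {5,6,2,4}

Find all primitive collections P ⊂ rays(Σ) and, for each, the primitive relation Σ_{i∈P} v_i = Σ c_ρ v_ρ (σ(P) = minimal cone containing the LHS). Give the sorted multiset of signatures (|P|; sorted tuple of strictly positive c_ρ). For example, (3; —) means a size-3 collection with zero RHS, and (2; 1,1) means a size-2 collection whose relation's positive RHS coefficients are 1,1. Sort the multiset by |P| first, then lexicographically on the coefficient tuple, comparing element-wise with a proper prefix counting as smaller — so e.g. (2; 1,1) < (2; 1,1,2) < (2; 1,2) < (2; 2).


|primitive collections| = 14. Relations:

  P = {1,2}:  v_{1} + v_{2} = 0  ⟹  sig = (2; —)
  P = {1,6}:  v_{1} + v_{6} = v_{3}  ⟹  sig = (2; 1)
  P = {2,3}:  v_{2} + v_{3} = v_{6}  ⟹  sig = (2; 1)
  P = {0,5}:  v_{0} + v_{5} = v_{6} + v_{7}  ⟹  sig = (2; 1,1)
  P = {1,3}:  v_{1} + v_{3} = v_{4} + v_{7}  ⟹  sig = (2; 1,1)
  P = {0,1}:  v_{0} + v_{1} = 2·v_{3} + v_{7} + v_{8}  ⟹  sig = (2; 1,1,2)
  P = {0,2}:  v_{0} + v_{2} = 2·v_{6} + v_{7} + v_{8}  ⟹  sig = (2; 1,1,2)
  P = {0,4}:  v_{0} + v_{4} = 3·v_{3} + v_{8}  ⟹  sig = (2; 1,3)
  P = {3,5,8}:  v_{3} + v_{5} + v_{8} = 0  ⟹  sig = (3; —)
  P = {2,4,7}:  v_{2} + v_{4} + v_{7} = v_{3}  ⟹  sig = (3; 1)
  P = {5,6,8}:  v_{5} + v_{6} + v_{8} = v_{2}  ⟹  sig = (3; 1)
  P = {4,6,7}:  v_{4} + v_{6} + v_{7} = 2·v_{3}  ⟹  sig = (3; 2)
  P = {3,6,7,8}:  v_{3} + v_{6} + v_{7} + v_{8} = v_{0}  ⟹  sig = (4; 1)
  P = {4,5,7,8}:  v_{4} + v_{5} + v_{7} + v_{8} = v_{1}  ⟹  sig = (4; 1)

Sorted signature multiset PRS(X):
    (2; —)
    (2; 1)
    (2; 1)
    (2; 1,1)
    (2; 1,1)
    (2; 1,1,2)
    (2; 1,1,2)
    (2; 1,3)
    (3; —)
    (3; 1)
    (3; 1)
    (3; 2)
    (4; 1)
    (4; 1)


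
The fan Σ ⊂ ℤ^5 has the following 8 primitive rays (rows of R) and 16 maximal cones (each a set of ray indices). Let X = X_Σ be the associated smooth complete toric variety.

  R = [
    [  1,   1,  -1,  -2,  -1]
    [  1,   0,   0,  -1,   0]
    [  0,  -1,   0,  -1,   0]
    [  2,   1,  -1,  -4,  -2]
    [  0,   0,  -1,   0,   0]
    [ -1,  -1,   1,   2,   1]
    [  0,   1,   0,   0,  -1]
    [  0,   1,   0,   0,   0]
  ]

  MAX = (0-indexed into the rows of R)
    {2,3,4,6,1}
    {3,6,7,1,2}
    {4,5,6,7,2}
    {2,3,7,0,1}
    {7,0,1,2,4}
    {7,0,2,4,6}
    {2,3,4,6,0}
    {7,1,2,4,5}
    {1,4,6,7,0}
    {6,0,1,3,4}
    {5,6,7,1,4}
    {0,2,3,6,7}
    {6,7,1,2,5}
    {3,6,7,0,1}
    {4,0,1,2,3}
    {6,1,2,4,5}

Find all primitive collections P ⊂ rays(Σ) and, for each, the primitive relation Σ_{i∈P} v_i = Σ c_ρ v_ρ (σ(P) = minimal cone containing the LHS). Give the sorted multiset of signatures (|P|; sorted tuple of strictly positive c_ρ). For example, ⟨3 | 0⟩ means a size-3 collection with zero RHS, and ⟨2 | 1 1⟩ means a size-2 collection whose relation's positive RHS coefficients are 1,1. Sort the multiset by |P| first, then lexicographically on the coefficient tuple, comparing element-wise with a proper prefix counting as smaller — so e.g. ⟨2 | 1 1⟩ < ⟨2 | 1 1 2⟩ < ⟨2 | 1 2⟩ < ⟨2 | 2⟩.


Δ(Σ) — 8 vertices, 5 min non-faces:

  P = {0,5}:  v_{0} + v_{5} = 0  →  sig = ⟨2 | 0⟩
  P = {3,5}:  v_{3} + v_{5} = v_{1} + v_{2} + v_{6}  →  sig = ⟨2 | 1 1 1⟩
  P = {3,4,7}:  v_{3} + v_{4} + v_{7} = 2·v_{0}  →  sig = ⟨3 | 2⟩
  P = {0,1,2,6}:  v_{0} + v_{1} + v_{2} + v_{6} = v_{3}  →  sig = ⟨4 | 1⟩
  P = {1,2,4,6,7}:  v_{1} + v_{2} + v_{4} + v_{6} + v_{7} = v_{0}  →  sig = ⟨5 | 1⟩

so the primitive-relation signature multiset is
    ⟨2 | 0⟩
    ⟨2 | 1 1 1⟩
    ⟨3 | 2⟩
    ⟨4 | 1⟩
    ⟨5 | 1⟩


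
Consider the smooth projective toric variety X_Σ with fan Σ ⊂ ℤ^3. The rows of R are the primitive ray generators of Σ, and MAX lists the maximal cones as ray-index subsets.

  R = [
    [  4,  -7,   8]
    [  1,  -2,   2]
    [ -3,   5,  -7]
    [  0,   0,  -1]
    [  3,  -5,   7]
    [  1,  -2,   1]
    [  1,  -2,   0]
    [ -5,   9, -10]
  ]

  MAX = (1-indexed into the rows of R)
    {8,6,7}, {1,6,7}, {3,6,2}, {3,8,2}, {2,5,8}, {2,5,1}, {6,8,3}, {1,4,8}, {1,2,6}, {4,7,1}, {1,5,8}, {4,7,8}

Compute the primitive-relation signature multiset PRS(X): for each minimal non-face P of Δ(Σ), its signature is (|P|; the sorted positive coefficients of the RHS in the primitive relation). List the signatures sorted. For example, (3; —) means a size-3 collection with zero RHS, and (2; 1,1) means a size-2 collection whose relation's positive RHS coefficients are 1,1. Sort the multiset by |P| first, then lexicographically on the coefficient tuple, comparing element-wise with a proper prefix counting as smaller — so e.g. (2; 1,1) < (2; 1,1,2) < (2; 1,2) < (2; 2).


Δ(Σ) — 8 vertices, 14 min non-faces:

  P = {3,5}:  v_{3} + v_{5} = 0 ; sig = (2; —)
  P = {1,3}:  v_{1} + v_{3} = v_{6} ; sig = (2; 1)
  P = {2,4}:  v_{2} + v_{4} = v_{6} ; sig = (2; 1)
  P = {4,6}:  v_{4} + v_{6} = v_{7} ; sig = (2; 1)
  P = {5,6}:  v_{5} + v_{6} = v_{1} ; sig = (2; 1)
  P = {5,7}:  v_{5} + v_{7} = v_{1} + v_{4} ; sig = (2; 1,1)
  P = {3,4}:  v_{3} + v_{4} = 2·v_{6} + v_{8} ; sig = (2; 1,2)
  P = {4,5}:  v_{4} + v_{5} = 2·v_{1} + v_{8} ; sig = (2; 1,2)
  P = {3,7}:  v_{3} + v_{7} = 3·v_{6} + v_{8} ; sig = (2; 1,3)
  P = {2,7}:  v_{2} + v_{7} = 2·v_{6} ; sig = (2; 2)
  P = {1,2,8}:  v_{1} + v_{2} + v_{8} = 0 ; sig = (3; —)
  P = {1,6,8}:  v_{1} + v_{6} + v_{8} = v_{4} ; sig = (3; 1)
  P = {2,6,8}:  v_{2} + v_{6} + v_{8} = v_{3} ; sig = (3; 1)
  P = {1,7,8}:  v_{1} + v_{7} + v_{8} = 2·v_{4} ; sig = (3; 2)

Sorted signature multiset PRS(X):
    (2; —)
    (2; 1)
    (2; 1)
    (2; 1)
    (2; 1)
    (2; 1,1)
    (2; 1,2)
    (2; 1,2)
    (2; 1,3)
    (2; 2)
    (3; —)
    (3; 1)
    (3; 1)
    (3; 2)


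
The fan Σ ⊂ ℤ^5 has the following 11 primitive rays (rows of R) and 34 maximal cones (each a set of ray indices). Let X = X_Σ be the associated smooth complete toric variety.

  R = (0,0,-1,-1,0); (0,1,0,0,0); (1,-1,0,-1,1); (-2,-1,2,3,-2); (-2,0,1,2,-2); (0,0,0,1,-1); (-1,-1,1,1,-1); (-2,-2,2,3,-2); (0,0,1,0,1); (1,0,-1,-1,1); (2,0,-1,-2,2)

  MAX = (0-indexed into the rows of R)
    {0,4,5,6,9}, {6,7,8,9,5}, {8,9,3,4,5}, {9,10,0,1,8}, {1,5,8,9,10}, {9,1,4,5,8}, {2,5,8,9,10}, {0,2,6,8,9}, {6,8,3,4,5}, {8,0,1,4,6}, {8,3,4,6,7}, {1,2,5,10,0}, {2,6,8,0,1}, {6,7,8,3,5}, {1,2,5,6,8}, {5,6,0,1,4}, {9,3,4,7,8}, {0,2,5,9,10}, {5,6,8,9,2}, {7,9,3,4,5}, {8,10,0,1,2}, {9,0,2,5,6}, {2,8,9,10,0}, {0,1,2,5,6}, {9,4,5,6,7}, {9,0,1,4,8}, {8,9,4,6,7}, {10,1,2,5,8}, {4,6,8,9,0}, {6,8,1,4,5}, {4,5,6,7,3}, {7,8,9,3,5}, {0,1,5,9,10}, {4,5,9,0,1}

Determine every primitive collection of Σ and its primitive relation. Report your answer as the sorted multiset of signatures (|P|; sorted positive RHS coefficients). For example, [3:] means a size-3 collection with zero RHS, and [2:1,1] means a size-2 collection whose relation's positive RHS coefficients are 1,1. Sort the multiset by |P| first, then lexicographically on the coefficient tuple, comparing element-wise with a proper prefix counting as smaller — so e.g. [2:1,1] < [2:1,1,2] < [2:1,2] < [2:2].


The 17 primitive collections of Σ (r=11, n=5):

  P={4,10}:  v_{4} + v_{10} = 0  so sig = [2:]
  P={1,7}:  v_{1} + v_{7} = v_{3}  so sig = [2:1]
  P={2,4}:  v_{2} + v_{4} = v_{6}  so sig = [2:1]
  P={6,10}:  v_{6} + v_{10} = v_{2}  so sig = [2:1]
  P={0,3}:  v_{0} + v_{3} = v_{4} + v_{6} + v_{9}  so sig = [2:1,1,1]
  P={1,3}:  v_{1} + v_{3} = v_{4} + v_{5} + v_{8}  so sig = [2:1,1,1]
  P={3,10}:  v_{3} + v_{10} = v_{5} + v_{6} + v_{8} + v_{9}  so sig = [2:1,1,1,1]
  P={2,3}:  v_{2} + v_{3} = v_{5} + 2·v_{6} + v_{8} + v_{9}  so sig = [2:1,1,1,2]
  P={7,10}:  v_{7} + v_{10} = v_{5} + 2·v_{6} + v_{8} + 2·v_{9}  so sig = [2:1,1,2,2]
  P={2,7}:  v_{2} + v_{7} = v_{5} + 3·v_{6} + v_{8} + 2·v_{9}  so sig = [2:1,1,2,3]
  P={0,7}:  v_{0} + v_{7} = v_{4} + 2·v_{6} + 2·v_{9}  so sig = [2:1,2,2]
  P={0,5,8}:  v_{0} + v_{5} + v_{8} = 0  so sig = [3:]
  P={1,6,9}:  v_{1} + v_{6} + v_{9} = 0  so sig = [3:]
  P={1,2,9}:  v_{1} + v_{2} + v_{9} = v_{10}  so sig = [3:1]
  P={3,6,9}:  v_{3} + v_{6} + v_{9} = v_{7}  so sig = [3:1]
  P={4,5,7,8}:  v_{4} + v_{5} + v_{7} + v_{8} = 2·v_{3}  so sig = [4:2]
  P={4,5,6,8,9}:  v_{4} + v_{5} + v_{6} + v_{8} + v_{9} = v_{3}  so sig = [5:1]

Signatures (|P|; sorted positive RHS coefficients), sorted:
{ [2:],  [2:1] ×3,  [2:1,1,1] ×2,  [2:1,1,1,1],  [2:1,1,1,2],  [2:1,1,2,2],  [2:1,1,2,3],  [2:1,2,2],  [3:] ×2,  [3:1] ×2,  [4:2],  [5:1] }
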